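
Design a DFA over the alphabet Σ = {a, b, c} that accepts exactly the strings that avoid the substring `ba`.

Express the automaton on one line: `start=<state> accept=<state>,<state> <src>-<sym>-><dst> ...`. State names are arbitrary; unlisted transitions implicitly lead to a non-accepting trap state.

start=q0 accept=q0,q1 q0-a->q0 q0-b->q1 q0-c->q0 q1-a->q2 q1-b->q1 q1-c->q0 q2-a->q2 q2-b->q2 q2-c->q2

Track partial matches of the forbidden pattern `ba`. State q2 is a dead state reached once `ba` has occurred; every other state accepts. q0 means no part of `ba` is currently matched.
        a   b   c  
>* q0   q0  q1  q0 
 * q1   q2  q1  q0 
   q2   q2  q2  q2 
(> = start, * = accepting)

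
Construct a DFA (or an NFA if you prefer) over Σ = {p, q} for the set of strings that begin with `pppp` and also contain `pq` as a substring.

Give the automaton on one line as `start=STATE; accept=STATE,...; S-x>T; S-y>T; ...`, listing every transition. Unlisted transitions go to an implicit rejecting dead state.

start=S0; accept=S6; S0-p>S1; S0-q>S2; S1-p>S3; S1-q>S2; S2-p>S2; S2-q>S2; S3-p>S4; S3-q>S2; S4-p>S5; S4-q>S2; S5-p>S5; S5-q>S6; S6-p>S6; S6-q>S6

Run two small machines in parallel and take their product. The first has 6 states tracking whether the input so far still matches the prefix `pppp`; the second has 3 states tracking whether and how much of `pq` has been seen. A product state is a pair (one from each), accepting exactly when both do. Minimizing collapses redundant product states.
7 states suffice.
        p   q  
>  S0   S1  S2 
   S1   S3  S2 
   S2   S2  S2 
   S3   S4  S2 
   S4   S5  S2 
   S5   S5  S6 
 * S6   S6  S6 
(> = start, * = accepting)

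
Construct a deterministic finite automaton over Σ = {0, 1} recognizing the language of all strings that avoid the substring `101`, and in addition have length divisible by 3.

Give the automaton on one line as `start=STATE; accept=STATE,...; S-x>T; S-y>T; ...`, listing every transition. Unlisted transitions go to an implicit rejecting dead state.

start=q0; accept=q0,q6,q7; q0-0>q1; q0-1>q2; q1-0>q3; q1-1>q4; q2-0>q5; q2-1>q4; q3-0>q0; q3-1>q6; q4-0>q7; q4-1>q6; q5-0>q0; q5-1>q8; q6-0>q9; q6-1>q2; q7-0>q1; q7-1>q8; q8-0>q8; q8-1>q8; q9-0>q3; q9-1>q8

Handle the two conditions separately and then intersect. One (4 states) tracks partial matches of the forbidden pattern `101`; the other (3 states) tracks the input length modulo 3. Each combined state is a pair, one component from each; accept when both components accept. After merging equivalent states the machine shrinks.
10 states suffice.
        0   1  
>* q0   q1  q2 
   q1   q3  q4 
   q2   q5  q4 
   q3   q0  q6 
   q4   q7  q6 
   q5   q0  q8 
 * q6   q9  q2 
 * q7   q1  q8 
   q8   q8  q8 
   q9   q3  q8 
(> = start, * = accepting)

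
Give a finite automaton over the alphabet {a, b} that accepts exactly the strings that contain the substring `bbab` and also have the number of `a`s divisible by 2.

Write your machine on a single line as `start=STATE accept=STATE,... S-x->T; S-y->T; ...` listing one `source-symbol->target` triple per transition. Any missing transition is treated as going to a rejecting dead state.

Handle the two conditions separately and then intersect. The first has 5 states tracking whether and how much of `bbab` has been seen; the second has 2 states tracking the count of `a`s modulo 2. A product state is a pair (one from each), accepting exactly when both do.
With 10 states:
        a   b  
>  q0   q1  q2 
   q1   q0  q3 
   q2   q1  q4 
   q3   q0  q5 
   q4   q6  q4 
   q5   q7  q5 
   q6   q0  q8 
   q7   q1  q9 
   q8   q9  q8 
 * q9   q8  q9 
(> = start, * = accepting)

start=q0; accept=q9; q0-a->q1; q0-b->q2; q1-a->q0; q1-b->q3; q2-a->q1; q2-b->q4; q3-a->q0; q3-b->q5; q4-a->q6; q4-b->q4; q5-a->q7; q5-b->q5; q6-a->q0; q6-b->q8; q7-a->q1; q7-b->q9; q8-a->q9; q8-b->q8; q9-a->q8; q9-b->q9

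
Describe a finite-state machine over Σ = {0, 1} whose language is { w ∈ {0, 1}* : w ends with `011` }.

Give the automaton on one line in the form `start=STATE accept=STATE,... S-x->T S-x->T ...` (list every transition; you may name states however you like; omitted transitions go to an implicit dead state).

Remember how much of `011` the current input suffix matches. State q0 means no match yet; q1 means the last symbol is `0`; q2 means the last 2 symbols are `01`; q3 means the last 3 symbols are `011`. Only q3 accepts. On a mismatch, fall back to the longest proper suffix that is still a prefix of `011`.
4 states suffice.
        0   1  
>  q0   q1  q0 
   q1   q1  q2 
   q2   q1  q3 
 * q3   q1  q0 
(> = start, * = accepting)

start=q0 accept=q3 q0-0->q1 q0-1->q0 q1-0->q1 q1-1->q2 q2-0->q1 q2-1->q3 q3-0->q1 q3-1->q0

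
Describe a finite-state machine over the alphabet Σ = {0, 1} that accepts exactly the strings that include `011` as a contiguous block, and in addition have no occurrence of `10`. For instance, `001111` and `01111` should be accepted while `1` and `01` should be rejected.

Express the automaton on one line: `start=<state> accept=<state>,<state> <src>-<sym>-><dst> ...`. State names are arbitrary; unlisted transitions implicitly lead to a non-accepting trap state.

Build one automaton per condition and run them in lockstep. One (4 states) tracks whether and how much of `011` has been seen; the other (3 states) tracks partial matches of the forbidden pattern `10`. Each combined state is a pair, one component from each; accept when both components accept.
       0  1 
>  A   B  C 
   B   B  D 
   C   E  C 
   D   E  F 
   E   E  G 
 * F   H  F 
   G   E  H 
   H   H  H 
(> = start, * = accepting)

start=A accept=F A-0->B A-1->C B-0->B B-1->D C-0->E C-1->C D-0->E D-1->F E-0->E E-1->G F-0->H F-1->F G-0->E G-1->H H-0->H H-1->H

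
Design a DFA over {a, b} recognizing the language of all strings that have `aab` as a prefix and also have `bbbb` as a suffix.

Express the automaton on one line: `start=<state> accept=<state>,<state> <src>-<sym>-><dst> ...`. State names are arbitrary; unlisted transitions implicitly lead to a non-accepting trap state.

Run two small machines in parallel and take their product. The first has 5 states tracking whether the input so far still matches the prefix `aab`; the second has 5 states tracking how much of the suffix `bbbb` has currently been matched. A product state is a pair (one from each), accepting exactly when both do. Minimizing collapses redundant product states.
A 9-state machine:
        a   b  
>  q0   q1  q2 
   q1   q3  q2 
   q2   q2  q2 
   q3   q2  q4 
   q4   q5  q6 
   q5   q5  q4 
   q6   q5  q7 
   q7   q5  q8 
 * q8   q5  q8 
(> = start, * = accepting)

start=q0 accept=q8 q0-a->q1 q0-b->q2 q1-a->q3 q1-b->q2 q2-a->q2 q2-b->q2 q3-a->q2 q3-b->q4 q4-a->q5 q4-b->q6 q5-a->q5 q5-b->q4 q6-a->q5 q6-b->q7 q7-a->q5 q7-b->q8 q8-a->q5 q8-b->q8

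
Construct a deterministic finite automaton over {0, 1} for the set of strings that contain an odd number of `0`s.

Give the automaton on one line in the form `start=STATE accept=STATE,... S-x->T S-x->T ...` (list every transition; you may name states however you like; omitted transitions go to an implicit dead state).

start=s0 accept=s1 s0-0->s1 s0-1->s0 s1-0->s0 s1-1->s1

The only thing that matters is how many `0`s have appeared, reduced mod 2. Use one state per residue: s0 for 0, …, s1 for 1. Reading `0` moves to the next residue; anything else stays put. s1 is accepting.
        0   1  
>  s0   s1  s0 
 * s1   s0  s1 
(> = start, * = accepting)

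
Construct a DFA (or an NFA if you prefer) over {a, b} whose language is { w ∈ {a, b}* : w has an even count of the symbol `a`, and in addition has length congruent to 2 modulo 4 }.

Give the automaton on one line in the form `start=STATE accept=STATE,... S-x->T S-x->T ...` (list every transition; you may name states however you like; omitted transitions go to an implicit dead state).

start=s0 accept=s3 s0-a->s1 s0-b->s2 s1-a->s3 s1-b->s4 s2-a->s4 s2-b->s3 s3-a->s5 s3-b->s6 s4-a->s6 s4-b->s5 s5-a->s0 s5-b->s7 s6-a->s7 s6-b->s0 s7-a->s2 s7-b->s1

Run two small machines in parallel and take their product. One (2 states) tracks the count of `a`s modulo 2; the other (4 states) tracks the input length modulo 4. Each combined state is a pair, one component from each; accept when both components accept.
8 states suffice.
        a   b  
>  s0   s1  s2 
   s1   s3  s4 
   s2   s4  s3 
 * s3   s5  s6 
   s4   s6  s5 
   s5   s0  s7 
   s6   s7  s0 
   s7   s2  s1 
(> = start, * = accepting)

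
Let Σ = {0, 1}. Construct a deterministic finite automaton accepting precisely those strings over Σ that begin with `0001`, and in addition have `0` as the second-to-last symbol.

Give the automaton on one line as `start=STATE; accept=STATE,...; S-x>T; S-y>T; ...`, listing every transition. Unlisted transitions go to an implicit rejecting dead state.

Build one automaton per condition and run them in lockstep. One (6 states) tracks whether the input so far still matches the prefix `0001`; the other (7 states) tracks the last 2 symbols read. Each combined state is a pair, one component from each; accept when both components accept. Equivalent product states are then merged.
With 9 states:
        0   1  
>  q0   q1  q2 
   q1   q3  q2 
   q2   q2  q2 
   q3   q4  q2 
   q4   q2  q5 
 * q5   q6  q7 
   q6   q8  q5 
   q7   q6  q7 
 * q8   q8  q5 
(> = start, * = accepting)

start=q0; accept=q5,q8; q0-0>q1; q0-1>q2; q1-0>q3; q1-1>q2; q2-0>q2; q2-1>q2; q3-0>q4; q3-1>q2; q4-0>q2; q4-1>q5; q5-0>q6; q5-1>q7; q6-0>q8; q6-1>q5; q7-0>q6; q7-1>q7; q8-0>q8; q8-1>q5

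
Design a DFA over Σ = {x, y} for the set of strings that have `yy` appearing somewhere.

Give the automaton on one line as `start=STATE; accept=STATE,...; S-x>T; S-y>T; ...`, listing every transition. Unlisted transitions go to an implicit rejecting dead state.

start=q0; accept=q2; q0-x>q0; q0-y>q1; q1-x>q0; q1-y>q2; q2-x>q2; q2-y>q2

Track how much of `yy` has been matched so far: state q0 is no progress, q2 is the absorbing accept state reached once `yy` has occurred. Intermediate states record partial matches; on a mismatch, fall back to the longest reusable overlap.
With 3 states:
        x   y  
>  q0   q0  q1 
   q1   q0  q2 
 * q2   q2  q2 
(> = start, * = accepting)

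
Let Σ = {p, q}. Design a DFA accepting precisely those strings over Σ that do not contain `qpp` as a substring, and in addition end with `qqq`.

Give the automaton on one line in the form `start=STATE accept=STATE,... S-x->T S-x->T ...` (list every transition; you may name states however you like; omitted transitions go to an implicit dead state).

start=A accept=F A-p->A A-q->B B-p->C B-q->D C-p->E C-q->B D-p->C D-q->F E-p->E E-q->E F-p->C F-q->F

Build one automaton per condition and run them in lockstep. One (4 states) tracks partial matches of the forbidden pattern `qpp`; the other (4 states) tracks how much of the suffix `qqq` has currently been matched. Each combined state is a pair, one component from each; accept when both components accept. Minimizing collapses redundant product states.
       p  q 
>  A   A  B 
   B   C  D 
   C   E  B 
   D   C  F 
   E   E  E 
 * F   C  F 
(> = start, * = accepting)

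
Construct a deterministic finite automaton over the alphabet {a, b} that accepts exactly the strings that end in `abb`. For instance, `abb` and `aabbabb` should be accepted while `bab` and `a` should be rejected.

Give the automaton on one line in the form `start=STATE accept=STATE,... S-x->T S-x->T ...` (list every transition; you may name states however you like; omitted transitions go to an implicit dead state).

Let each state record the length of the longest suffix of the input read so far that is also a prefix of `abb`. S1 means the last symbol is `a`; S2 means the last 2 symbols are `ab`; S3 means the last 3 symbols are `abb`. Accept only at S3, where the string currently ends in `abb`.
A 4-state machine:
        a   b  
>  S0   S1  S0 
   S1   S1  S2 
   S2   S1  S3 
 * S3   S1  S0 
(> = start, * = accepting)

start=S0 accept=S3 S0-a->S1 S0-b->S0 S1-a->S1 S1-b->S2 S2-a->S1 S2-b->S3 S3-a->S1 S3-b->S0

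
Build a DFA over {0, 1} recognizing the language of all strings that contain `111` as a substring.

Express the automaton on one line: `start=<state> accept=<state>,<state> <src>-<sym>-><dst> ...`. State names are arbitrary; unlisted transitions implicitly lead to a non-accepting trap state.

States q0..q2 record the length of the longest prefix of `111` that matches the current input suffix. Reaching q3 means `111` has been seen, and we stay there forever. Accept from q3.
4 states suffice.
        0   1  
>  q0   q0  q1 
   q1   q0  q2 
   q2   q0  q3 
 * q3   q3  q3 
(> = start, * = accepting)

start=q0 accept=q3 q0-0->q0 q0-1->q1 q1-0->q0 q1-1->q2 q2-0->q0 q2-1->q3 q3-0->q3 q3-1->q3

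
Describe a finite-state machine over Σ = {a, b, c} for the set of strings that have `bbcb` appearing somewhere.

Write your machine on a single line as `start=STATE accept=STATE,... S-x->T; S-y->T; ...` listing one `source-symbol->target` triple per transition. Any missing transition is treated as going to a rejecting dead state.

States s0..s3 record the length of the longest prefix of `bbcb` that matches the current input suffix. Reaching s4 means `bbcb` has been seen, and we stay there forever. Accept from s4.
        a   b   c  
>  s0   s0  s1  s0 
   s1   s0  s2  s0 
   s2   s0  s2  s3 
   s3   s0  s4  s0 
 * s4   s4  s4  s4 
(> = start, * = accepting)

start=s0; accept=s4; s0-a->s0; s0-b->s1; s0-c->s0; s1-a->s0; s1-b->s2; s1-c->s0; s2-a->s0; s2-b->s2; s2-c->s3; s3-a->s0; s3-b->s4; s3-c->s0; s4-a->s4; s4-b->s4; s4-c->s4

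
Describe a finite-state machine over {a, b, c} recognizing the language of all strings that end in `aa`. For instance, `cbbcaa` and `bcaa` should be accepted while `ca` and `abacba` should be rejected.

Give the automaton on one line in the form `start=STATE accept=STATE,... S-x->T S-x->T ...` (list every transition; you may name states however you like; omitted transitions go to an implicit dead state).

start=q0 accept=q2 q0-a->q1 q0-b->q0 q0-c->q0 q1-a->q2 q1-b->q0 q1-c->q0 q2-a->q2 q2-b->q0 q2-c->q0

Let each state record the length of the longest suffix of the input read so far that is also a prefix of `aa`. q1 means the last symbol is `a`; q2 means the last 2 symbols are `aa`. Accept only at q2, where the string currently ends in `aa`.
        a   b   c  
>  q0   q1  q0  q0 
   q1   q2  q0  q0 
 * q2   q2  q0  q0 
(> = start, * = accepting)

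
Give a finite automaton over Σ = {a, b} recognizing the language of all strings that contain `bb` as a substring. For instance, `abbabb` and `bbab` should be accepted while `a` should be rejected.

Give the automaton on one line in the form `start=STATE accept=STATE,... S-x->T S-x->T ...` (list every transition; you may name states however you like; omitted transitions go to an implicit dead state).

start=q0 accept=q2 q0-a->q0 q0-b->q1 q1-a->q0 q1-b->q2 q2-a->q2 q2-b->q2

Track how much of `bb` has been matched so far: state q0 is no progress, q2 is the absorbing accept state reached once `bb` has occurred. Intermediate states record partial matches; on a mismatch, fall back to the longest reusable overlap.
        a   b  
>  q0   q0  q1 
   q1   q0  q2 
 * q2   q2  q2 
(> = start, * = accepting)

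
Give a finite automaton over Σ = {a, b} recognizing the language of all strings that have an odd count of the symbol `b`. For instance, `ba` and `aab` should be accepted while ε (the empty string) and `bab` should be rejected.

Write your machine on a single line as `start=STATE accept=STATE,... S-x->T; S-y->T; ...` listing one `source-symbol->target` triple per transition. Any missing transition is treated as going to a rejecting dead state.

Keep the running count of `b`s modulo 2: each `b` advances along the cycle S0 → S1 → S0 while other symbols loop. Accept at S1.
With 2 states:
        a   b  
>  S0   S0  S1 
 * S1   S1  S0 
(> = start, * = accepting)

start=S0; accept=S1; S0-a->S0; S0-b->S1; S1-a->S1; S1-b->S0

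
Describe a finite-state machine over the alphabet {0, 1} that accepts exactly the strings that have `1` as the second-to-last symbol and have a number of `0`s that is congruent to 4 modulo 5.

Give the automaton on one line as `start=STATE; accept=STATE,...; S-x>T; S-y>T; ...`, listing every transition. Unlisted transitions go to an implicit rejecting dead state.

Build one automaton per condition and run them in lockstep. The first has 7 states tracking the last 2 symbols read; the second has 5 states tracking the count of `0`s modulo 5. A product state is a pair (one from each), accepting exactly when both do.
          0    1  
>  q0     q1   q2 
   q1     q3   q4 
   q2     q5   q6 
   q3     q7   q8 
   q4     q9  q10 
   q5     q3   q4 
   q6     q5   q6 
   q7    q11  q12 
   q8    q13  q14 
   q9     q7   q8 
   q10    q9  q10 
   q11   q15  q16 
   q12   q17  q18 
   q13   q11  q12 
   q14   q13  q14 
   q15   q19  q20 
   q16   q21  q22 
 * q17   q15  q16 
   q18   q17  q18 
   q19    q3   q4 
   q20    q5   q6 
   q21   q19  q20 
 * q22   q21  q22 
(> = start, * = accepting)

start=q0; accept=q17,q22; q0-0>q1; q0-1>q2; q1-0>q3; q1-1>q4; q2-0>q5; q2-1>q6; q3-0>q7; q3-1>q8; q4-0>q9; q4-1>q10; q5-0>q3; q5-1>q4; q6-0>q5; q6-1>q6; q7-0>q11; q7-1>q12; q8-0>q13; q8-1>q14; q9-0>q7; q9-1>q8; q10-0>q9; q10-1>q10; q11-0>q15; q11-1>q16; q12-0>q17; q12-1>q18; q13-0>q11; q13-1>q12; q14-0>q13; q14-1>q14; q15-0>q19; q15-1>q20; q16-0>q21; q16-1>q22; q17-0>q15; q17-1>q16; q18-0>q17; q18-1>q18; q19-0>q3; q19-1>q4; q20-0>q5; q20-1>q6; q21-0>q19; q21-1>q20; q22-0>q21; q22-1>q22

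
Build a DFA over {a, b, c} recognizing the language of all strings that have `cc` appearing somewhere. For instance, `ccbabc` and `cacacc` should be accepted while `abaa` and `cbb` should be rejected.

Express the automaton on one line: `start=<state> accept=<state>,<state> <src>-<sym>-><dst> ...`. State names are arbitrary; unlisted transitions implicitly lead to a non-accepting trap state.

Track how much of `cc` has been matched so far: state q0 is no progress, q2 is the absorbing accept state reached once `cc` has occurred. Intermediate states record partial matches; on a mismatch, fall back to the longest reusable overlap.
With 3 states:
        a   b   c  
>  q0   q0  q0  q1 
   q1   q0  q0  q2 
 * q2   q2  q2  q2 
(> = start, * = accepting)

start=q0 accept=q2 q0-a->q0 q0-b->q0 q0-c->q1 q1-a->q0 q1-b->q0 q1-c->q2 q2-a->q2 q2-b->q2 q2-c->q2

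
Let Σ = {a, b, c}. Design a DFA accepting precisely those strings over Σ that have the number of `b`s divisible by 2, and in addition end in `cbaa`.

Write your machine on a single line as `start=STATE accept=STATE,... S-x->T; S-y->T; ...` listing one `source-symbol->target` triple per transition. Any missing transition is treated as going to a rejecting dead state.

start=q0; accept=q5; q0-a->q0; q0-b->q1; q0-c->q0; q1-a->q1; q1-b->q0; q1-c->q2; q2-a->q1; q2-b->q3; q2-c->q2; q3-a->q4; q3-b->q1; q3-c->q0; q4-a->q5; q4-b->q1; q4-c->q0; q5-a->q0; q5-b->q1; q5-c->q0

Build one automaton per condition and run them in lockstep. The first has 2 states tracking the count of `b`s modulo 2; the second has 5 states tracking how much of the suffix `cbaa` has currently been matched. A product state is a pair (one from each), accepting exactly when both do. Equivalent product states are then merged.
With 6 states:
        a   b   c  
>  q0   q0  q1  q0 
   q1   q1  q0  q2 
   q2   q1  q3  q2 
   q3   q4  q1  q0 
   q4   q5  q1  q0 
 * q5   q0  q1  q0 
(> = start, * = accepting)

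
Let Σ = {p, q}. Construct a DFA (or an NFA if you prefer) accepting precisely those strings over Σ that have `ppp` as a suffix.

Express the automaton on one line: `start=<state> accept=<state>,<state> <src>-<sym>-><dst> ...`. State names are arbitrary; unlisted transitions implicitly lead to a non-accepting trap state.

Remember how much of `ppp` the current input suffix matches. State S0 means no match yet; S1 means the last symbol is `p`; S2 means the last 2 symbols are `pp`; S3 means the last 3 symbols are `ppp`. Only S3 accepts. On a mismatch, fall back to the longest proper suffix that is still a prefix of `ppp`.
With 4 states:
        p   q  
>  S0   S1  S0 
   S1   S2  S0 
   S2   S3  S0 
 * S3   S3  S0 
(> = start, * = accepting)

start=S0 accept=S3 S0-p->S1 S0-q->S0 S1-p->S2 S1-q->S0 S2-p->S3 S2-q->S0 S3-p->S3 S3-q->S0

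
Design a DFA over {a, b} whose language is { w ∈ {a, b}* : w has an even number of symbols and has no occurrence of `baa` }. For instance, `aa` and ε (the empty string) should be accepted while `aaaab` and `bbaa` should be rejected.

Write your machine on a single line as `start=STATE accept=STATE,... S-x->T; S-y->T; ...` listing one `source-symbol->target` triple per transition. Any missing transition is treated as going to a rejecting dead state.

Build one automaton per condition and run them in lockstep. One (2 states) tracks the input length modulo 2; the other (4 states) tracks partial matches of the forbidden pattern `baa`. Each combined state is a pair, one component from each; accept when both components accept. Equivalent product states are then merged.
        a   b  
>* q0   q1  q2 
   q1   q0  q3 
   q2   q4  q3 
 * q3   q5  q2 
 * q4   q6  q2 
   q5   q6  q3 
   q6   q6  q6 
(> = start, * = accepting)

start=q0; accept=q0,q3,q4; q0-a->q1; q0-b->q2; q1-a->q0; q1-b->q3; q2-a->q4; q2-b->q3; q3-a->q5; q3-b->q2; q4-a->q6; q4-b->q2; q5-a->q6; q5-b->q3; q6-a->q6; q6-b->q6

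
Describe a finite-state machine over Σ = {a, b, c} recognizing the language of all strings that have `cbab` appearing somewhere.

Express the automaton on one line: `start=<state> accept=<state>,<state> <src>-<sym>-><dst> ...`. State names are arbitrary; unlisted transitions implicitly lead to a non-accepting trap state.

States S0..S3 record the length of the longest prefix of `cbab` that matches the current input suffix. Reaching S4 means `cbab` has been seen, and we stay there forever. Accept from S4.
        a   b   c  
>  S0   S0  S0  S1 
   S1   S0  S2  S1 
   S2   S3  S0  S1 
   S3   S0  S4  S1 
 * S4   S4  S4  S4 
(> = start, * = accepting)

start=S0 accept=S4 S0-a->S0 S0-b->S0 S0-c->S1 S1-a->S0 S1-b->S2 S1-c->S1 S2-a->S3 S2-b->S0 S2-c->S1 S3-a->S0 S3-b->S4 S3-c->S1 S4-a->S4 S4-b->S4 S4-c->S4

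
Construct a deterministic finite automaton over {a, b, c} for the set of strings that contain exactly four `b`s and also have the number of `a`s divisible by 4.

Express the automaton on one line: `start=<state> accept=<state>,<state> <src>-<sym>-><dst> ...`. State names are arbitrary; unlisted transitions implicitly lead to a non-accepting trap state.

Handle the two conditions separately and then intersect. One (6 states) tracks the count of `b`s, saturating at 5; the other (4 states) tracks the count of `a`s modulo 4. Each combined state is a pair, one component from each; accept when both components accept. Minimizing collapses redundant product states.
          a    b    c  
>  s0     s1   s2   s0 
   s1     s3   s4   s1 
   s2     s4   s5   s2 
   s3     s6   s7   s3 
   s4     s7   s8   s4 
   s5     s8   s9   s5 
   s6     s0  s10   s6 
   s7    s10  s11   s7 
   s8    s11  s12   s8 
   s9    s12  s13   s9 
   s10    s2  s14  s10 
   s11   s14  s15  s11 
   s12   s15  s16  s12 
 * s13   s16  s17  s13 
   s14    s5  s18  s14 
   s15   s18  s19  s15 
   s16   s19  s17  s16 
   s17   s17  s17  s17 
   s18    s9  s20  s18 
   s19   s20  s17  s19 
   s20   s13  s17  s20 
(> = start, * = accepting)

start=s0 accept=s13 s0-a->s1 s0-b->s2 s0-c->s0 s1-a->s3 s1-b->s4 s1-c->s1 s2-a->s4 s2-b->s5 s2-c->s2 s3-a->s6 s3-b->s7 s3-c->s3 s4-a->s7 s4-b->s8 s4-c->s4 s5-a->s8 s5-b->s9 s5-c->s5 s6-a->s0 s6-b->s10 s6-c->s6 s7-a->s10 s7-b->s11 s7-c->s7 s8-a->s11 s8-b->s12 s8-c->s8 s9-a->s12 s9-b->s13 s9-c->s9 s10-a->s2 s10-b->s14 s10-c->s10 s11-a->s14 s11-b->s15 s11-c->s11 s12-a->s15 s12-b->s16 s12-c->s12 s13-a->s16 s13-b->s17 s13-c->s13 s14-a->s5 s14-b->s18 s14-c->s14 s15-a->s18 s15-b->s19 s15-c->s15 s16-a->s19 s16-b->s17 s16-c->s16 s17-a->s17 s17-b->s17 s17-c->s17 s18-a->s9 s18-b->s20 s18-c->s18 s19-a->s20 s19-b->s17 s19-c->s19 s20-a->s13 s20-b->s17 s20-c->s20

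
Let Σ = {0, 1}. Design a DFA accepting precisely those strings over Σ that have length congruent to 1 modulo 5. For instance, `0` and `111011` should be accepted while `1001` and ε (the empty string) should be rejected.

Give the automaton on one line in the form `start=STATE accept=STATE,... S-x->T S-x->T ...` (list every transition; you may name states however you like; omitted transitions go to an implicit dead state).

start=q0 accept=q1 q0-0->q1 q0-1->q1 q1-0->q2 q1-1->q2 q2-0->q3 q2-1->q3 q3-0->q4 q3-1->q4 q4-0->q0 q4-1->q0

Count input length modulo 5: every symbol advances one step around the cycle q0 → q1 → q2 → q3 → q4 → q0. Accept at q1.
        0   1  
>  q0   q1  q1 
 * q1   q2  q2 
   q2   q3  q3 
   q3   q4  q4 
   q4   q0  q0 
(> = start, * = accepting)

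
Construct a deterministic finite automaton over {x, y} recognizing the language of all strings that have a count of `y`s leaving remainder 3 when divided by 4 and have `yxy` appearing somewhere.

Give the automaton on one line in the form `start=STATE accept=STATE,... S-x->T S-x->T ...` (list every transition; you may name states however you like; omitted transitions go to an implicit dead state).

start=S0 accept=S8 S0-x->S0 S0-y->S1 S1-x->S2 S1-y->S3 S2-x->S4 S2-y->S5 S3-x->S6 S3-y->S7 S4-x->S4 S4-y->S3 S5-x->S5 S5-y->S8 S6-x->S9 S6-y->S8 S7-x->S10 S7-y->S11 S8-x->S8 S8-y->S12 S9-x->S9 S9-y->S7 S10-x->S13 S10-y->S12 S11-x->S14 S11-y->S1 S12-x->S12 S12-y->S15 S13-x->S13 S13-y->S11 S14-x->S0 S14-y->S15 S15-x->S15 S15-y->S5

Build one automaton per condition and run them in lockstep. One (4 states) tracks the count of `y`s modulo 4; the other (4 states) tracks whether and how much of `yxy` has been seen. Each combined state is a pair, one component from each; accept when both components accept.
          x    y  
>  S0     S0   S1 
   S1     S2   S3 
   S2     S4   S5 
   S3     S6   S7 
   S4     S4   S3 
   S5     S5   S8 
   S6     S9   S8 
   S7    S10  S11 
 * S8     S8  S12 
   S9     S9   S7 
   S10   S13  S12 
   S11   S14   S1 
   S12   S12  S15 
   S13   S13  S11 
   S14    S0  S15 
   S15   S15   S5 
(> = start, * = accepting)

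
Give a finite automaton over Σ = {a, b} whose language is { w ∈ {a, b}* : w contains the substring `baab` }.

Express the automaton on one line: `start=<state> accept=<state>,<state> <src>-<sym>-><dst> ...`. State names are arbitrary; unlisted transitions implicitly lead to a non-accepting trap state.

Track how much of `baab` has been matched so far: state q0 is no progress, q4 is the absorbing accept state reached once `baab` has occurred. Intermediate states record partial matches; on a mismatch, fall back to the longest reusable overlap.
        a   b  
>  q0   q0  q1 
   q1   q2  q1 
   q2   q3  q1 
   q3   q0  q4 
 * q4   q4  q4 
(> = start, * = accepting)

start=q0 accept=q4 q0-a->q0 q0-b->q1 q1-a->q2 q1-b->q1 q2-a->q3 q2-b->q1 q3-a->q0 q3-b->q4 q4-a->q4 q4-b->q4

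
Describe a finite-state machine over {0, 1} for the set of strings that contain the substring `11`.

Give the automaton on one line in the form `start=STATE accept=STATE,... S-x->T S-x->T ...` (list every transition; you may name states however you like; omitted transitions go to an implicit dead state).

Track how much of `11` has been matched so far: state q0 is no progress, q2 is the absorbing accept state reached once `11` has occurred. Intermediate states record partial matches; on a mismatch, fall back to the longest reusable overlap.
3 states suffice.
        0   1  
>  q0   q0  q1 
   q1   q0  q2 
 * q2   q2  q2 
(> = start, * = accepting)

start=q0 accept=q2 q0-0->q0 q0-1->q1 q1-0->q0 q1-1->q2 q2-0->q2 q2-1->q2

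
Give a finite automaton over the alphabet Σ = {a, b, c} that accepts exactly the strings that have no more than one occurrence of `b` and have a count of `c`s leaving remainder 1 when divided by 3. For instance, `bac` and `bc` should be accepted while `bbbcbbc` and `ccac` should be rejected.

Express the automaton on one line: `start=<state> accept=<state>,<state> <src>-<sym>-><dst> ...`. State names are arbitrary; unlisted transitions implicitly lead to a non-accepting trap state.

start=q0 accept=q2,q4 q0-a->q0 q0-b->q1 q0-c->q2 q1-a->q1 q1-b->q3 q1-c->q4 q2-a->q2 q2-b->q4 q2-c->q5 q3-a->q3 q3-b->q3 q3-c->q3 q4-a->q4 q4-b->q3 q4-c->q6 q5-a->q5 q5-b->q6 q5-c->q0 q6-a->q6 q6-b->q3 q6-c->q1

Handle the two conditions separately and then intersect. One (3 states) tracks the count of `b`s, saturating at 2; the other (3 states) tracks the count of `c`s modulo 3. Each combined state is a pair, one component from each; accept when both components accept. After merging equivalent states the machine shrinks.
7 states suffice.
        a   b   c  
>  q0   q0  q1  q2 
   q1   q1  q3  q4 
 * q2   q2  q4  q5 
   q3   q3  q3  q3 
 * q4   q4  q3  q6 
   q5   q5  q6  q0 
   q6   q6  q3  q1 
(> = start, * = accepting)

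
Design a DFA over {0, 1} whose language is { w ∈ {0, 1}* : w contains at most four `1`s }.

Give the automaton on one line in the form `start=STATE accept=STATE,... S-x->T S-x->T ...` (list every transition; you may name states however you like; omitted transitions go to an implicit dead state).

Only the number of `1`s matters, and only up to 5. Make a chain S0 → S1 → S2 → S3 → S4 → S5 advanced by each `1` (with S5 absorbing); every other symbol self-loops. The accepting set is {S0, S1, S2, S3, S4}.
6 states suffice.
        0   1  
>* S0   S0  S1 
 * S1   S1  S2 
 * S2   S2  S3 
 * S3   S3  S4 
 * S4   S4  S5 
   S5   S5  S5 
(> = start, * = accepting)

start=S0 accept=S0,S1,S2,S3,S4 S0-0->S0 S0-1->S1 S1-0->S1 S1-1->S2 S2-0->S2 S2-1->S3 S3-0->S3 S3-1->S4 S4-0->S4 S4-1->S5 S5-0->S5 S5-1->S5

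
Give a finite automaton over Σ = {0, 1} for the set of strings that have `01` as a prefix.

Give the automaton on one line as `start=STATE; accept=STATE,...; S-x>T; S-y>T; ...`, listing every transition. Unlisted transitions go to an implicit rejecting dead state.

Walk along `01` while the input agrees: from A take `0` to B, and so on. Any deviation drops to the rejecting sink D. Once C is reached the prefix is confirmed and every continuation is accepted.
With 4 states:
       0  1 
>  A   B  D 
   B   D  C 
 * C   C  C 
   D   D  D 
(> = start, * = accepting)

start=A; accept=C; A-0>B; A-1>D; B-0>D; B-1>C; C-0>C; C-1>C; D-0>D; D-1>D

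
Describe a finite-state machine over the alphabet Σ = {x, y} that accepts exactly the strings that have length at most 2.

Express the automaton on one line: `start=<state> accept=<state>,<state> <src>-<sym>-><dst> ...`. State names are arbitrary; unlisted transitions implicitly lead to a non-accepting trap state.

start=q0 accept=q0,q1,q2 q0-x->q1 q0-y->q1 q1-x->q2 q1-y->q2 q2-x->q3 q2-y->q3 q3-x->q3 q3-y->q3

Count input length up to 3: every symbol moves from q0 toward q3, which means 'more than 2' and absorbs. Accept from {q0, q1, q2}.
A 4-state machine:
        x   y  
>* q0   q1  q1 
 * q1   q2  q2 
 * q2   q3  q3 
   q3   q3  q3 
(> = start, * = accepting)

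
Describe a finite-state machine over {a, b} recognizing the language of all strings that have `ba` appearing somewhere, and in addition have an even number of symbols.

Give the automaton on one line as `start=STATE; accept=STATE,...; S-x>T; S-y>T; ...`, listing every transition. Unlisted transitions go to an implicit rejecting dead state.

start=q0; accept=q4; q0-a>q1; q0-b>q2; q1-a>q0; q1-b>q3; q2-a>q4; q2-b>q3; q3-a>q5; q3-b>q2; q4-a>q5; q4-b>q5; q5-a>q4; q5-b>q4

Build one automaton per condition and run them in lockstep. One (3 states) tracks whether and how much of `ba` has been seen; the other (2 states) tracks the input length modulo 2. Each combined state is a pair, one component from each; accept when both components accept.
With 6 states:
        a   b  
>  q0   q1  q2 
   q1   q0  q3 
   q2   q4  q3 
   q3   q5  q2 
 * q4   q5  q5 
   q5   q4  q4 
(> = start, * = accepting)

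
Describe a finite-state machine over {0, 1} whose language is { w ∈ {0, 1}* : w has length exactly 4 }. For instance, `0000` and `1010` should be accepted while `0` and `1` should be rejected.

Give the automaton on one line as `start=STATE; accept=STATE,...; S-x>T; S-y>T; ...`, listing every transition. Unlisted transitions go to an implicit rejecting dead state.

start=s0; accept=s4; s0-0>s1; s0-1>s1; s1-0>s2; s1-1>s2; s2-0>s3; s2-1>s3; s3-0>s4; s3-1>s4; s4-0>s5; s4-1>s5; s5-0>s5; s5-1>s5

We only need to distinguish lengths 0, 1, …, 4, and '>4'. Chain s0 → s1 → s2 → s3 → s4 → s5 on every symbol, with s5 looping. Accepting states: {s4}.
A 6-state machine:
        0   1  
>  s0   s1  s1 
   s1   s2  s2 
   s2   s3  s3 
   s3   s4  s4 
 * s4   s5  s5 
   s5   s5  s5 
(> = start, * = accepting)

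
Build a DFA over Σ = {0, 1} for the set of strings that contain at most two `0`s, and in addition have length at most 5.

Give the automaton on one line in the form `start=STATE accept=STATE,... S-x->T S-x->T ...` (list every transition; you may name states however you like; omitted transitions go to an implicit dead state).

Handle the two conditions separately and then intersect. One (4 states) tracks the count of `0`s, saturating at 3; the other (7 states) tracks the input length, saturating at 6. Each combined state is a pair, one component from each; accept when both components accept.
With 22 states:
          0    1  
>* q0     q1   q2 
 * q1     q3   q4 
 * q2     q4   q5 
 * q3     q6   q7 
 * q4     q7   q8 
 * q5     q8   q9 
   q6    q10  q10 
 * q7    q10  q11 
 * q8    q11  q12 
 * q9    q12  q13 
   q10   q14  q14 
 * q11   q14  q15 
 * q12   q15  q16 
 * q13   q16  q17 
   q14   q18  q18 
 * q15   q18  q19 
 * q16   q19  q20 
 * q17   q20  q21 
   q18   q18  q18 
   q19   q18  q19 
   q20   q19  q20 
   q21   q20  q21 
(> = start, * = accepting)

start=q0 accept=q0,q1,q2,q3,q4,q5,q7,q8,q9,q11,q12,q13,q15,q16,q17 q0-0->q1 q0-1->q2 q1-0->q3 q1-1->q4 q2-0->q4 q2-1->q5 q3-0->q6 q3-1->q7 q4-0->q7 q4-1->q8 q5-0->q8 q5-1->q9 q6-0->q10 q6-1->q10 q7-0->q10 q7-1->q11 q8-0->q11 q8-1->q12 q9-0->q12 q9-1->q13 q10-0->q14 q10-1->q14 q11-0->q14 q11-1->q15 q12-0->q15 q12-1->q16 q13-0->q16 q13-1->q17 q14-0->q18 q14-1->q18 q15-0->q18 q15-1->q19 q16-0->q19 q16-1->q20 q17-0->q20 q17-1->q21 q18-0->q18 q18-1->q18 q19-0->q18 q19-1->q19 q20-0->q19 q20-1->q20 q21-0->q20 q21-1->q21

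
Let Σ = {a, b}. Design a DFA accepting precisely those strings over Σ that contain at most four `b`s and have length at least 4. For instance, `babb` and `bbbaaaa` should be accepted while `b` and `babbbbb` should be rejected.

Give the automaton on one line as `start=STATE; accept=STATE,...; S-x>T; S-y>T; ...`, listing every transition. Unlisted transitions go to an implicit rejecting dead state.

start=S0; accept=S10,S11,S12,S13,S14,S15,S16,S17,S18,S19; S0-a>S1; S0-b>S2; S1-a>S3; S1-b>S4; S2-a>S4; S2-b>S5; S3-a>S6; S3-b>S7; S4-a>S7; S4-b>S8; S5-a>S8; S5-b>S9; S6-a>S10; S6-b>S11; S7-a>S11; S7-b>S12; S8-a>S12; S8-b>S13; S9-a>S13; S9-b>S14; S10-a>S15; S10-b>S16; S11-a>S16; S11-b>S17; S12-a>S17; S12-b>S18; S13-a>S18; S13-b>S19; S14-a>S19; S14-b>S20; S15-a>S15; S15-b>S16; S16-a>S16; S16-b>S17; S17-a>S17; S17-b>S18; S18-a>S18; S18-b>S19; S19-a>S19; S19-b>S20; S20-a>S20; S20-b>S20

Handle the two conditions separately and then intersect. The first has 6 states tracking the count of `b`s, saturating at 5; the second has 6 states tracking the input length, saturating at 5. A product state is a pair (one from each), accepting exactly when both do.
21 states suffice.
          a    b  
>  S0     S1   S2 
   S1     S3   S4 
   S2     S4   S5 
   S3     S6   S7 
   S4     S7   S8 
   S5     S8   S9 
   S6    S10  S11 
   S7    S11  S12 
   S8    S12  S13 
   S9    S13  S14 
 * S10   S15  S16 
 * S11   S16  S17 
 * S12   S17  S18 
 * S13   S18  S19 
 * S14   S19  S20 
 * S15   S15  S16 
 * S16   S16  S17 
 * S17   S17  S18 
 * S18   S18  S19 
 * S19   S19  S20 
   S20   S20  S20 
(> = start, * = accepting)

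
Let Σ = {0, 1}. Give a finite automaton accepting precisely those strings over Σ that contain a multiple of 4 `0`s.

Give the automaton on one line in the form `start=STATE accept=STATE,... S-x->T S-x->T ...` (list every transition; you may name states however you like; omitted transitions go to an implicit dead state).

The only thing that matters is how many `0`s have appeared, reduced mod 4. Use one state per residue: s0 for 0, …, s3 for 3. Reading `0` moves to the next residue; anything else stays put. s0 is accepting.
A 4-state machine:
        0   1  
>* s0   s1  s0 
   s1   s2  s1 
   s2   s3  s2 
   s3   s0  s3 
(> = start, * = accepting)

start=s0 accept=s0 s0-0->s1 s0-1->s0 s1-0->s2 s1-1->s1 s2-0->s3 s2-1->s2 s3-0->s0 s3-1->s3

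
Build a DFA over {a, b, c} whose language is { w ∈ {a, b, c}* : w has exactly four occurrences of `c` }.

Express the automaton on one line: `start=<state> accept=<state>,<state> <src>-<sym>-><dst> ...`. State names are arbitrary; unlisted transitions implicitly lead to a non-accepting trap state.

Only the number of `c`s matters, and only up to 5. Make a chain q0 → q1 → q2 → q3 → q4 → q5 advanced by each `c` (with q5 absorbing); every other symbol self-loops. The accepting set is {q4}.
With 6 states:
        a   b   c  
>  q0   q0  q0  q1 
   q1   q1  q1  q2 
   q2   q2  q2  q3 
   q3   q3  q3  q4 
 * q4   q4  q4  q5 
   q5   q5  q5  q5 
(> = start, * = accepting)

start=q0 accept=q4 q0-a->q0 q0-b->q0 q0-c->q1 q1-a->q1 q1-b->q1 q1-c->q2 q2-a->q2 q2-b->q2 q2-c->q3 q3-a->q3 q3-b->q3 q3-c->q4 q4-a->q4 q4-b->q4 q4-c->q5 q5-a->q5 q5-b->q5 q5-c->q5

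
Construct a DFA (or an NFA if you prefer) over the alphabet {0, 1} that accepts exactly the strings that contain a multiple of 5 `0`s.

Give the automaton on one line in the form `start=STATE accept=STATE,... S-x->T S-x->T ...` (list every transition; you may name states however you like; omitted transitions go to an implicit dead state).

start=A accept=A A-0->B A-1->A B-0->C B-1->B C-0->D C-1->C D-0->E D-1->D E-0->A E-1->E

The only thing that matters is how many `0`s have appeared, reduced mod 5. Use one state per residue: A for 0, …, E for 4. Reading `0` moves to the next residue; anything else stays put. A is accepting.
With 5 states:
       0  1 
>* A   B  A 
   B   C  B 
   C   D  C 
   D   E  D 
   E   A  E 
(> = start, * = accepting)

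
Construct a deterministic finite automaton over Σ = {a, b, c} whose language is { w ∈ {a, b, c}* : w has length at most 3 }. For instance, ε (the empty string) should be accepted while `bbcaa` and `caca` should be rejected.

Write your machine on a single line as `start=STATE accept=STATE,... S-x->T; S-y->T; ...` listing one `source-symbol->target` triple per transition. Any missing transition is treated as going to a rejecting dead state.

Count input length up to 4: every symbol moves from s0 toward s4, which means 'more than 3' and absorbs. Accept from {s0, s1, s2, s3}.
A 5-state machine:
        a   b   c  
>* s0   s1  s1  s1 
 * s1   s2  s2  s2 
 * s2   s3  s3  s3 
 * s3   s4  s4  s4 
   s4   s4  s4  s4 
(> = start, * = accepting)

start=s0; accept=s0,s1,s2,s3; s0-a->s1; s0-b->s1; s0-c->s1; s1-a->s2; s1-b->s2; s1-c->s2; s2-a->s3; s2-b->s3; s2-c->s3; s3-a->s4; s3-b->s4; s3-c->s4; s4-a->s4; s4-b->s4; s4-c->s4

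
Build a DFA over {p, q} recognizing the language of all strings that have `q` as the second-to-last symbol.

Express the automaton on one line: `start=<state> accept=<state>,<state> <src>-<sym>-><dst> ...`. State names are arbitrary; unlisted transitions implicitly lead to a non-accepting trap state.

A DFA must remember the last 2 symbols (since which symbol is second-to-last isn't known until the input ends). Use one state per possible window of the last ≤2 symbols; accept from those whose window starts with `q`.
With 7 states:
       p  q 
>  A   B  C 
   B   D  E 
   C   F  G 
   D   D  E 
   E   F  G 
 * F   D  E 
 * G   F  G 
(> = start, * = accepting)

start=A accept=F,G A-p->B A-q->C B-p->D B-q->E C-p->F C-q->G D-p->D D-q->E E-p->F E-q->G F-p->D F-q->E G-p->F G-q->G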